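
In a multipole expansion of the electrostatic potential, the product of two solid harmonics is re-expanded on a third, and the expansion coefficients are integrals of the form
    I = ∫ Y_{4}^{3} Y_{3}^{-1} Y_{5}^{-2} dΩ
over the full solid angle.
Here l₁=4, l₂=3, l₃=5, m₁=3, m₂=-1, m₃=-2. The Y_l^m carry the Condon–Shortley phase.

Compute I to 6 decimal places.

-0.171363

Rules hold: Σm=0, L=12 even, 1≤5≤7.
N = 9·7·11 = 693
Δ = 2!·6!·4!/13! = 1/180180
Racah Σ t=0..2: t=0:+1/576 t=1:−1/144 t=2:+1/576 = -1/288
⇒ 3j(4 3 5; 0 0 0)² = 20/1001, sgn +1
Racah Σ t=0..1: t=0:+1/960 t=1:−1/4320 = 7/8640
⇒ 3j(4 3 5; 3 -1 -2)² = 343/12870, sgn -1
4πI² = N·(3j₀)²·(3jₘ)² = 686/1859
I = -1·√(0.369016/4π) = -0.17136315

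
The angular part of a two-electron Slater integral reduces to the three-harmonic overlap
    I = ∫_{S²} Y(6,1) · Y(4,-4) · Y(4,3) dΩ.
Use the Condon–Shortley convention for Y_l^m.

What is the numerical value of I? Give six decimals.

m-sum 0 ✓  L=14 even ✓  2≤4≤10 ✓
Π(2lᵢ+1) = 13×9×9 = 1053
triangle coeff Δ(6,4,4) = 1/1261260
Σ_t [2,4]: t=2:+1/4608 t=3:−1/1296 t=4:+1/4608 = -7/20736
(3j)²=20/1287 [(6 4 4; 0 0 0)], sign=-1
Σ_t [0,0]: t=0:+1/172800 = 1/172800
(3j)²=7/2145 [(6 4 4; 1 -4 3)], sign=-1
⇒ 4πI² = 84/1573
I = (+1)√(84/1573/(4π)) = 0.06518840

0.065188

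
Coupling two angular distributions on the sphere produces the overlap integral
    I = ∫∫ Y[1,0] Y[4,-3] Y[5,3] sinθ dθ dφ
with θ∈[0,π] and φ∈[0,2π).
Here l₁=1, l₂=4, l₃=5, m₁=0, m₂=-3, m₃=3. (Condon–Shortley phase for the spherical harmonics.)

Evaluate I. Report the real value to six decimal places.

-0.196426

Rules hold: Σm=0, L=10 even, 3≤5≤5.
N = 3·9·11 = 297
Δ = 0!·2!·8!/11! = 1/495
Racah Σ t=0..0: t=0:+1/576 = 1/576
⇒ 3j(1 4 5; 0 0 0)² = 5/99, sgn -1
Racah Σ t=0..0: t=0:+1/5040 = 1/5040
⇒ 3j(1 4 5; 0 -3 3)² = 16/495, sgn +1
4πI² = N·(3j₀)²·(3jₘ)² = 16/33
I = -1·√(0.484848/4π) = -0.19642560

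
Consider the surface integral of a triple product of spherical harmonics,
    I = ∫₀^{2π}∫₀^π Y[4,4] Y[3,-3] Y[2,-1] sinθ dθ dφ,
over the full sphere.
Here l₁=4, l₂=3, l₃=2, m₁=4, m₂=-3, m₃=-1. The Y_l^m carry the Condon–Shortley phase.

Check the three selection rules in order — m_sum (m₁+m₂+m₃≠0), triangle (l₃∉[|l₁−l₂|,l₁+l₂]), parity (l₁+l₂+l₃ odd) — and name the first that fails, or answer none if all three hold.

m₁+m₂+m₃ = 4 − 3 − 1 = 0  ✓
triangle: |4−3|=1 ≤ l₃=2 ≤ 4+3=7  ✓
parity: l₁+l₂+l₃ = 9 is odd  ✗

parity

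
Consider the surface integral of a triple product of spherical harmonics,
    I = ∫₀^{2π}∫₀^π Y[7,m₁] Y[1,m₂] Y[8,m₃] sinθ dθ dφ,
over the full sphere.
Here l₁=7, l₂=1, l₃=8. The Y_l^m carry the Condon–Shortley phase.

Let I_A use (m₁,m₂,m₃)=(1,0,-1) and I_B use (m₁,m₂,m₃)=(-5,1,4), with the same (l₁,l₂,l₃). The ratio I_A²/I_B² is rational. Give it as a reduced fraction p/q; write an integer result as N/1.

Shared (l₁,l₂,l₃)=(7,1,8): N and (l;000)² cancel in I_A²/I_B².
A: Δ = 0!·14!·2!/17! = 1/2040; Racah Σ t=0..0: t=0:+1/29030400 = 1/29030400; ⇒ 3j(7 1 8; 1 0 -1)² = 21/680, sgn -1
B: Δ = 0!·14!·2!/17! = 1/2040; Racah Σ t=0..0: t=0:+1/1916006400 = 1/1916006400; ⇒ 3j(7 1 8; -5 1 4)² = 1/340, sgn +1
I_A²/I_B² = (21/680)/(1/340) = 21/2

21/2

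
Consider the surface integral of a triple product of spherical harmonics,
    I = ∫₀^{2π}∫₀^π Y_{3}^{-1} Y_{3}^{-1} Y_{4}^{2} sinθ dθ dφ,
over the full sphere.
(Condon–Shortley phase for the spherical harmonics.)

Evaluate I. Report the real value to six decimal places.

Rules hold: Σm=0, L=10 even, 0≤4≤6.
N = 7·7·9 = 441
Δ = 2!·4!·4!/11! = 1/34650
Racah Σ t=0..2: t=0:+1/72 t=1:−1/16 t=2:+1/72 = -5/144
⇒ 3j(3 3 4; 0 0 0)² = 2/77, sgn -1
Racah Σ t=0..2: t=0:+1/192 t=1:−1/36 t=2:+1/192 = -5/288
⇒ 3j(3 3 4; -1 -1 2)² = 20/693, sgn -1
4πI² = N·(3j₀)²·(3jₘ)² = 40/121
I = +1·√(0.330579/4π) = 0.16219310

0.162193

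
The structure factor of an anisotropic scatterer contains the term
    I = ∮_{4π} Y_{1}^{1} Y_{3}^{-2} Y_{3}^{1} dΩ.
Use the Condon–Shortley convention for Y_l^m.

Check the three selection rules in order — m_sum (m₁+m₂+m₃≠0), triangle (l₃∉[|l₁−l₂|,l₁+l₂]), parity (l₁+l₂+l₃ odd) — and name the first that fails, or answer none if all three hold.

parity

azimuthal sum: 1 − 2 + 1 = 0  ✓
2 ≤ 3 ≤ 4 (triangle on l)  ✓
L = 1 + 3 + 3 = 7 (odd)  ✗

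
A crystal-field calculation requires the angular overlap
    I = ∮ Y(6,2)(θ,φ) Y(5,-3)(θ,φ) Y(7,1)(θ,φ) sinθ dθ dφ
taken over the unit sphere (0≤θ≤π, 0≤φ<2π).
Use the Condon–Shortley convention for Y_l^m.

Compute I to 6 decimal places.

0.025664

m-sum 0 ✓  L=18 even ✓  1≤7≤11 ✓
Π(2lᵢ+1) = 13×11×15 = 2145
triangle coeff Δ(6,5,7) = 1/174594420
Σ_t [0,4]: t=0:+1/4147200 t=1:−1/207360 t=2:+1/82944 t=3:−1/207360 t=4:+1/4147200 = 1/345600
(3j)²=420/46189 [(6 5 7; 0 0 0)], sign=-1
Σ_t [0,2]: t=0:+1/663552 t=1:−1/518400 t=2:+1/4147200 = -1/5529600
(3j)²=98/230945 [(6 5 7; 2 -3 1)], sign=-1
⇒ 4πI² = 123480/14919047
I = (+1)√(123480/14919047/(4π)) = 0.02566391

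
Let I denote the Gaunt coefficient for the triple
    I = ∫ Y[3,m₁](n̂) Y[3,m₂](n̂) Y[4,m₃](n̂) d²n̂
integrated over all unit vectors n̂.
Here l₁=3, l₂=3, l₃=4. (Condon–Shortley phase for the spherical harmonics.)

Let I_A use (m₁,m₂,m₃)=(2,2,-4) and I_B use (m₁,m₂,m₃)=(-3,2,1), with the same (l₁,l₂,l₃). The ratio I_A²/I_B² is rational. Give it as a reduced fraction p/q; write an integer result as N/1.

Shared (l₁,l₂,l₃)=(3,3,4): N and (l;000)² cancel in I_A²/I_B².
A: Δ = 2!·4!·4!/11! = 1/34650; Racah Σ t=1..1: t=1:−1/576 = -1/576; ⇒ 3j(3 3 4; 2 2 -4)² = 5/99, sgn -1
B: Δ = 2!·4!·4!/11! = 1/34650; Racah Σ t=2..2: t=2:+1/288 = 1/288; ⇒ 3j(3 3 4; -3 2 1)² = 5/231, sgn -1
I_A²/I_B² = (5/99)/(5/231) = 7/3

7/3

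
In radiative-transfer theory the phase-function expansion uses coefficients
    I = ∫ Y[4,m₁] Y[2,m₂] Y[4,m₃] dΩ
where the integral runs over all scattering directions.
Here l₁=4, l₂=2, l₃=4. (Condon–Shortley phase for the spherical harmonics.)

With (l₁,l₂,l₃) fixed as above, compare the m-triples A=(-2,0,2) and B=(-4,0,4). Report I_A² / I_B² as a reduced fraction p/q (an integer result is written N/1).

Shared (l₁,l₂,l₃)=(4,2,4): N and (l;000)² cancel in I_A²/I_B².
A: Δ = 2!·6!·2!/11! = 1/13860; Racah Σ t=0..2: t=0:+1/2880 t=1:−1/120 t=2:+1/192 = -1/360; ⇒ 3j(4 2 4; -2 0 2)² = 16/3465, sgn -1
B: Δ = 2!·6!·2!/11! = 1/13860; Racah Σ t=2..2: t=2:+1/2880 = 1/2880; ⇒ 3j(4 2 4; -4 0 4)² = 28/495, sgn +1
I_A²/I_B² = (16/3465)/(28/495) = 4/49

4/49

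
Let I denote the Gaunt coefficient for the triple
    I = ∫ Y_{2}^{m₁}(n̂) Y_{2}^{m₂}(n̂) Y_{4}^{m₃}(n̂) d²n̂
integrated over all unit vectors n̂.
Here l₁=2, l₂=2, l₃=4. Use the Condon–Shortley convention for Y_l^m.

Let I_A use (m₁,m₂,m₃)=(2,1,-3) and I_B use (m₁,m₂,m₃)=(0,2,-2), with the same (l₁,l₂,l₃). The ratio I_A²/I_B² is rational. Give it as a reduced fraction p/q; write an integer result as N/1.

7/3

Shared (l₁,l₂,l₃)=(2,2,4): N and (l;000)² cancel in I_A²/I_B².
A: Δ = 0!·4!·4!/9! = 1/630; Racah Σ t=0..0: t=0:+1/144 = 1/144; ⇒ 3j(2 2 4; 2 1 -3)² = 1/18, sgn -1
B: Δ = 0!·4!·4!/9! = 1/630; Racah Σ t=0..0: t=0:+1/96 = 1/96; ⇒ 3j(2 2 4; 0 2 -2)² = 1/42, sgn +1
I_A²/I_B² = (1/18)/(1/42) = 7/3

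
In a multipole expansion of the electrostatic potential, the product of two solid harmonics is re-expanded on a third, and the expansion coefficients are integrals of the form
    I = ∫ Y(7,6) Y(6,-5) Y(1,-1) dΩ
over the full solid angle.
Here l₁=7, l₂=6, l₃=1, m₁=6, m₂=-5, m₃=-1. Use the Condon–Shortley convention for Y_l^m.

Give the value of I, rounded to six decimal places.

0.309019

Rules hold: Σm=0, L=14 even, 1≤1≤13.
N = 15·13·3 = 585
Δ = 12!·2!·0!/15! = 1/1365
Racah Σ t=6..6: t=6:+1/518400 = 1/518400
⇒ 3j(7 6 1; 0 0 0)² = 7/195, sgn -1
Racah Σ t=1..1: t=1:−1/79833600 = -1/79833600
⇒ 3j(7 6 1; 6 -5 -1)² = 2/35, sgn -1
4πI² = N·(3j₀)²·(3jₘ)² = 6/5
I = +1·√(1.2/4π) = 0.30901936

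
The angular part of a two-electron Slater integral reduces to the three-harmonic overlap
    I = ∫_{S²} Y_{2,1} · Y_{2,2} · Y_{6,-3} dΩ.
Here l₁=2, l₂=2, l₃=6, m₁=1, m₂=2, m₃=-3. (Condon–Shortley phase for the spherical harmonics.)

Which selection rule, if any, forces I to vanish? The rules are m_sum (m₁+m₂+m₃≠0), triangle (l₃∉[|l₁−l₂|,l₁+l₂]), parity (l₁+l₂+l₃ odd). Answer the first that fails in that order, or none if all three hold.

Σmᵢ = 0  ✓
l₃∈[|l₁−l₂|,l₁+l₂]=[0,4], have l₃=6  ✗
Σlᵢ = 10 ⇒ even

triangle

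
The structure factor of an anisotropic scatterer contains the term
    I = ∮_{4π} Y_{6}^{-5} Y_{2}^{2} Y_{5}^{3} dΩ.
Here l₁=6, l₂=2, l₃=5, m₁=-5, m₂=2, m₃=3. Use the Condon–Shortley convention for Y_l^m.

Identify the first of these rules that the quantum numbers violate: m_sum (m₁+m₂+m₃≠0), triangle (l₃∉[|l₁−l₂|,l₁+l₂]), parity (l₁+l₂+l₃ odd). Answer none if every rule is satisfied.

parity

azimuthal sum: -5 + 2 + 3 = 0  ✓
4 ≤ 5 ≤ 8 (triangle on l)  ✓
L = 6 + 2 + 5 = 13 (odd)  ✗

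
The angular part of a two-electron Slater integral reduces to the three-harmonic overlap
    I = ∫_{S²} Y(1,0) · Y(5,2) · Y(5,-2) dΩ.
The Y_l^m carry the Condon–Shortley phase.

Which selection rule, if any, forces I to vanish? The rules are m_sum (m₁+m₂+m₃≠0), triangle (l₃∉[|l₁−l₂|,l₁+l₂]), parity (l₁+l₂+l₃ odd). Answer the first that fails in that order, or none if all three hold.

parity

Σmᵢ = 0  ✓
l₃∈[|l₁−l₂|,l₁+l₂]=[4,6], have l₃=5  ✓
Σlᵢ = 11 ⇒ odd  ✗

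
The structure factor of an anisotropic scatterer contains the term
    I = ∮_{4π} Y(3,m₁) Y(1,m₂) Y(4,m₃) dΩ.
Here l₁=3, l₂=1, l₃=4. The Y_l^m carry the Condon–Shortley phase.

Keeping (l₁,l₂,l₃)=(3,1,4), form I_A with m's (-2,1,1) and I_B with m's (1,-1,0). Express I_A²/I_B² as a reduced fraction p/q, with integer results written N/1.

Shared (l₁,l₂,l₃)=(3,1,4): N and (l;000)² cancel in I_A²/I_B².
A: Δ = 0!·6!·2!/9! = 1/252; Racah Σ t=0..0: t=0:+1/240 = 1/240; ⇒ 3j(3 1 4; -2 1 1)² = 1/84, sgn -1
B: Δ = 0!·6!·2!/9! = 1/252; Racah Σ t=0..0: t=0:+1/96 = 1/96; ⇒ 3j(3 1 4; 1 -1 0)² = 1/42, sgn +1
I_A²/I_B² = (1/84)/(1/42) = 1/2

1/2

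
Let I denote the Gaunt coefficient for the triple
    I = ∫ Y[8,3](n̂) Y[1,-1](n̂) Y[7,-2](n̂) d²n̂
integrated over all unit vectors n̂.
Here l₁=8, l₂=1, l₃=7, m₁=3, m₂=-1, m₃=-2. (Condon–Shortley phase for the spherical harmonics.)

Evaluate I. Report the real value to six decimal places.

-0.226917

Checks pass: Σm=0; 16 even; l₃=7∈[7,9].
(2·8+1)(2·1+1)(2·7+1) = 765
Δ: 2! 14! 0! / 17! → 1/2040
sum: t=1:−1/25401600 = -1/25401600
3j²(8 1 7; 0 0 0) = Δ·Π!·Σ² = 8/255  (sign +1)
sum: t=0:+1/87091200 = 1/87091200
3j²(8 1 7; 3 -1 -2) = Δ·Π!·Σ² = 11/408  (sign -1)
combine: 4πI² = 765·8/255·11/408 = 11/17
take √, sign -1: I = -0.22691696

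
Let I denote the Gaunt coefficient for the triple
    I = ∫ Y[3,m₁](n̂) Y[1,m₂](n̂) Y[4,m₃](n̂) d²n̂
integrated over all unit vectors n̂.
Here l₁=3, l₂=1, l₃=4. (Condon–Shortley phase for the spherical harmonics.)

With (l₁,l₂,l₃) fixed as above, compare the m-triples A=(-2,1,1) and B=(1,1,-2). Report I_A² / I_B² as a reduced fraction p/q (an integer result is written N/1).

1/5

Shared (l₁,l₂,l₃)=(3,1,4): N and (l;000)² cancel in I_A²/I_B².
A: Δ = 0!·6!·2!/9! = 1/252; Racah Σ t=0..0: t=0:+1/240 = 1/240; ⇒ 3j(3 1 4; -2 1 1)² = 1/84, sgn -1
B: Δ = 0!·6!·2!/9! = 1/252; Racah Σ t=0..0: t=0:+1/96 = 1/96; ⇒ 3j(3 1 4; 1 1 -2)² = 5/84, sgn +1
I_A²/I_B² = (1/84)/(5/84) = 1/5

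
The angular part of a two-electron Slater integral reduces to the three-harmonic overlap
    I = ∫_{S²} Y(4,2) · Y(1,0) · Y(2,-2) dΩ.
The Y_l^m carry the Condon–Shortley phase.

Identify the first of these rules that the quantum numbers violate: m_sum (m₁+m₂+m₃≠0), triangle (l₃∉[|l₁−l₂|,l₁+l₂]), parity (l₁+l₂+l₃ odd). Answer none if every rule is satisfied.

m₁+m₂+m₃ = 2 + 0 − 2 = 0  ✓
triangle: |4−1|=3 ≤ l₃=2 ≤ 4+1=5  ✗
parity: l₁+l₂+l₃ = 7 is odd

triangle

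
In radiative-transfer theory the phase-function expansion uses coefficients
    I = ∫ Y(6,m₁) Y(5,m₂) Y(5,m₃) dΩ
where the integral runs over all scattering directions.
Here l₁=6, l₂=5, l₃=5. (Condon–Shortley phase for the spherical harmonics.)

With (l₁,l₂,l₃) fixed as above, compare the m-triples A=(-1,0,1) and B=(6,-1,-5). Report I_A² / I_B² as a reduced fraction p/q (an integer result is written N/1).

l's match ⇒ only the (l;m) 3-j factors differ between A and B.
A: triangle coeff Δ(6,5,5) = 1/28588560; Σ_t [1,5]: t=1:−1/2073600 t=2:+1/34560 t=3:−1/6912 t=4:+1/10368 t=5:−1/138240 = -7/259200; (3j)²=28/7293 [(6 5 5; -1 0 1)], sign=-1
B: triangle coeff Δ(6,5,5) = 1/28588560; Σ_t [0,0]: t=0:+1/12441600 = 1/12441600; (3j)²=3/442 [(6 5 5; 6 -1 -5)], sign=+1
I_A²/I_B² = (28/7293)/(3/442) = 56/99

56/99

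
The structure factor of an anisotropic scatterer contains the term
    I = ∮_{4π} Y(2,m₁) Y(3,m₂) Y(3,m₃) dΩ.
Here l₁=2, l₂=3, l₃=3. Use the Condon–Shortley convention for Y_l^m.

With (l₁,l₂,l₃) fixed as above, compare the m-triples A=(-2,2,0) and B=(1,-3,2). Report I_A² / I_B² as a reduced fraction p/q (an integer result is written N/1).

4/5

Shared (l₁,l₂,l₃)=(2,3,3): N and (l;000)² cancel in I_A²/I_B².
A: Δ = 2!·2!·4!/9! = 1/3780; Racah Σ t=2..2: t=2:+1/24 = 1/24; ⇒ 3j(2 3 3; -2 2 0)² = 1/21, sgn -1
B: Δ = 2!·2!·4!/9! = 1/3780; Racah Σ t=0..0: t=0:+1/48 = 1/48; ⇒ 3j(2 3 3; 1 -3 2)² = 5/84, sgn -1
I_A²/I_B² = (1/21)/(5/84) = 4/5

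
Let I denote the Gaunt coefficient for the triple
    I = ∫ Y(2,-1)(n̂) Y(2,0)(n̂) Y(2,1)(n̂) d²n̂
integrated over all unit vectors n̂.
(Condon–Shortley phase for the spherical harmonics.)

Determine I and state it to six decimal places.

-0.090112

m-sum 0 ✓  L=6 even ✓  0≤2≤4 ✓
Π(2lᵢ+1) = 5×5×5 = 125
triangle coeff Δ(2,2,2) = 1/630
Σ_t [0,2]: t=0:+1/8 t=1:−1/1 t=2:+1/8 = -3/4
(3j)²=2/35 [(2 2 2; 0 0 0)], sign=-1
Σ_t [1,2]: t=1:−1/2 t=2:+1/4 = -1/4
(3j)²=1/70 [(2 2 2; -1 0 1)], sign=+1
⇒ 4πI² = 5/49
I = (-1)√(5/49/(4π)) = -0.09011188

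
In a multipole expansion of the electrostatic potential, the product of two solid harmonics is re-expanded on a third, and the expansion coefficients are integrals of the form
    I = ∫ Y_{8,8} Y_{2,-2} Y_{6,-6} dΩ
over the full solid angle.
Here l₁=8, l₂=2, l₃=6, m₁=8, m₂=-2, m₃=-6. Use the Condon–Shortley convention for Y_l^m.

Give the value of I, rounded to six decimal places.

Checks pass: Σm=0; 16 even; l₃=6∈[6,10].
(2·8+1)(2·2+1)(2·6+1) = 1105
Δ: 4! 12! 0! / 17! → 1/30940
sum: t=2:+1/2073600 = 1/2073600
3j²(8 2 6; 0 0 0) = Δ·Π!·Σ² = 28/1105  (sign +1)
sum: t=0:+1/11496038400 = 1/11496038400
3j²(8 2 6; 8 -2 -6) = Δ·Π!·Σ² = 1/17  (sign +1)
combine: 4πI² = 1105·28/1105·1/17 = 28/17
take √, sign +1: I = 0.36203422

0.362034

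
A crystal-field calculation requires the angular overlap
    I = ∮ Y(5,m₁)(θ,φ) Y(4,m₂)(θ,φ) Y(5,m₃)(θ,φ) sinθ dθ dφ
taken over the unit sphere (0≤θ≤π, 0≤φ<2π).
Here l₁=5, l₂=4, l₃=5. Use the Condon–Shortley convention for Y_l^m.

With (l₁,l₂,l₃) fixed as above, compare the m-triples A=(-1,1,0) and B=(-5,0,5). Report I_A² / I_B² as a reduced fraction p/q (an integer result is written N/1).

l's match ⇒ only the (l;m) 3-j factors differ between A and B.
A: triangle coeff Δ(5,4,5) = 1/3153150; Σ_t [1,4]: t=1:−1/17280 t=2:+1/1152 t=3:−1/864 t=4:+1/6912 = -7/34560; (3j)²=1/429 [(5 4 5; -1 1 0)], sign=+1
B: triangle coeff Δ(5,4,5) = 1/3153150; Σ_t [4,4]: t=4:+1/414720 = 1/414720; (3j)²=2/143 [(5 4 5; -5 0 5)], sign=+1
I_A²/I_B² = (1/429)/(2/143) = 1/6

1/6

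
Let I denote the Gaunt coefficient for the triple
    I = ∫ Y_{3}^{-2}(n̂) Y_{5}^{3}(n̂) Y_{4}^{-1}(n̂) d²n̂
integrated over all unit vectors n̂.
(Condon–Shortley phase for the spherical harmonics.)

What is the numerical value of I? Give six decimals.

-0.035836

Checks pass: Σm=0; 12 even; l₃=4∈[2,8].
(2·3+1)(2·5+1)(2·4+1) = 693
Δ: 4! 2! 6! / 13! → 1/180180
sum: t=1:−1/576 t=2:+1/144 t=3:−1/576 = 1/288
3j²(3 5 4; 0 0 0) = Δ·Π!·Σ² = 20/1001  (sign +1)
sum: t=3:−1/1440 t=4:+1/1152 = 1/5760
3j²(3 5 4; -2 3 -1) = Δ·Π!·Σ² = 1/858  (sign -1)
combine: 4πI² = 693·20/1001·1/858 = 30/1859
take √, sign -1: I = -0.03583571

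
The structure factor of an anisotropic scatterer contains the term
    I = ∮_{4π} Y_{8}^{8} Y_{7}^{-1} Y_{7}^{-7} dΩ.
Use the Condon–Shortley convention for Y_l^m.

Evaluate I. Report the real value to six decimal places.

-0.056720

Checks pass: Σm=0; 22 even; l₃=7∈[1,15].
(2·8+1)(2·7+1)(2·7+1) = 3825
Δ: 8! 8! 6! / 23! → 1/22086194130
sum: t=1:−1/18289152000 t=2:+1/248832000 t=3:−1/24883200 t=4:+1/11943936 t=5:−1/24883200 t=6:+1/248832000 t=7:−1/18289152000 = 11/975421440
3j²(8 7 7; 0 0 0) = Δ·Π!·Σ² = 1750/289731  (sign -1)
sum: t=0:+1/1170505728000 = 1/1170505728000
3j²(8 7 7; 8 -1 -7) = Δ·Π!·Σ² = 13/7429  (sign +1)
combine: 4πI² = 3825·1750/289731·13/7429 = 131250/3246473
take √, sign -1: I = -0.05672034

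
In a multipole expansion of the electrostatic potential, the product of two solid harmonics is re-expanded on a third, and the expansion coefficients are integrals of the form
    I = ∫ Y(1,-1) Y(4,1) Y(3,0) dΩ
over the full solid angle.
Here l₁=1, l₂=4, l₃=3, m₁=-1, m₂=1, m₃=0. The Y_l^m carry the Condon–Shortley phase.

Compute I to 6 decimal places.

Rules hold: Σm=0, L=8 even, 3≤3≤5.
N = 3·9·7 = 189
Δ = 2!·0!·6!/9! = 1/252
Racah Σ t=1..1: t=1:−1/36 = -1/36
⇒ 3j(1 4 3; 0 0 0)² = 4/63, sgn +1
Racah Σ t=2..2: t=2:+1/72 = 1/72
⇒ 3j(1 4 3; -1 1 0)² = 5/126, sgn -1
4πI² = N·(3j₀)²·(3jₘ)² = 10/21
I = -1·√(0.47619/4π) = -0.19466390

-0.194664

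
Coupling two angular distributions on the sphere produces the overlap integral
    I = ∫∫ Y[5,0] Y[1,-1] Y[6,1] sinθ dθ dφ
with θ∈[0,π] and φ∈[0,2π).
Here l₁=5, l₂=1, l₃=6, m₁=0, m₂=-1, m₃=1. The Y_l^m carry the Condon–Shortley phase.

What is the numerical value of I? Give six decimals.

-0.187239

Checks pass: Σm=0; 12 even; l₃=6∈[4,6].
(2·5+1)(2·1+1)(2·6+1) = 429
Δ: 0! 10! 2! / 13! → 1/858
sum: t=0:+1/14400 = 1/14400
3j²(5 1 6; 0 0 0) = Δ·Π!·Σ² = 6/143  (sign +1)
sum: t=0:+1/28800 = 1/28800
3j²(5 1 6; 0 -1 1) = Δ·Π!·Σ² = 7/286  (sign -1)
combine: 4πI² = 429·6/143·7/286 = 63/143
take √, sign -1: I = -0.18723944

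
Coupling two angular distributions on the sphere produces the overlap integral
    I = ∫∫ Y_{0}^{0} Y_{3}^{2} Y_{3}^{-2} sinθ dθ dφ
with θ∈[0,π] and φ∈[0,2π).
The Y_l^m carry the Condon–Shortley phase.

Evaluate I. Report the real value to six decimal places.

Rules hold: Σm=0, L=6 even, 3≤3≤3.
N = 1·7·7 = 49
Δ = 0!·0!·6!/7! = 1/7
Racah Σ t=0..0: t=0:+1/36 = 1/36
⇒ 3j(0 3 3; 0 0 0)² = 1/7, sgn -1
Racah Σ t=0..0: t=0:+1/120 = 1/120
⇒ 3j(0 3 3; 0 2 -2)² = 1/7, sgn -1
4πI² = N·(3j₀)²·(3jₘ)² = 1/1
I = +1·√(1/4π) = 0.28209479

0.282095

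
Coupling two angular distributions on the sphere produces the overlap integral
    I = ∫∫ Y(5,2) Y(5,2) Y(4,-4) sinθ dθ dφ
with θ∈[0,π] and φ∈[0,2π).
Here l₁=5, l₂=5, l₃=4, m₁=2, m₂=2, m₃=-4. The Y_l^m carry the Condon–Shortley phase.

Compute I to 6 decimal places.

Rules hold: Σm=0, L=14 even, 0≤4≤10.
N = 11·11·9 = 1089
Δ = 6!·4!·4!/15! = 1/3153150
Racah Σ t=1..5: t=1:−1/69120 t=2:+1/1728 t=3:−1/576 t=4:+1/1728 t=5:−1/69120 = -7/11520
⇒ 3j(5 5 4; 0 0 0)² = 2/143, sgn -1
Racah Σ t=3..3: t=3:−1/20736 = -1/20736
⇒ 3j(5 5 4; 2 2 -4)² = 35/1287, sgn -1
4πI² = N·(3j₀)²·(3jₘ)² = 70/169
I = +1·√(0.414201/4π) = 0.18155187

0.181552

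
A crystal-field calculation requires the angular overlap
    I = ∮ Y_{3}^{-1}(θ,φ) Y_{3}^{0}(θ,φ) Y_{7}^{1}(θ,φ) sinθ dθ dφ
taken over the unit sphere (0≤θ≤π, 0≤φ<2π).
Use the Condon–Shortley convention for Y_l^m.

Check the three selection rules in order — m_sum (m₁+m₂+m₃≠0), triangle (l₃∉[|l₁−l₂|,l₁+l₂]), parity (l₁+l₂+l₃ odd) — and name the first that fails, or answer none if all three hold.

triangle

azimuthal sum: -1 + 0 + 1 = 0  ✓
0 ≤ 7 ≤ 6 (triangle on l)  ✗
L = 3 + 3 + 7 = 13 (odd)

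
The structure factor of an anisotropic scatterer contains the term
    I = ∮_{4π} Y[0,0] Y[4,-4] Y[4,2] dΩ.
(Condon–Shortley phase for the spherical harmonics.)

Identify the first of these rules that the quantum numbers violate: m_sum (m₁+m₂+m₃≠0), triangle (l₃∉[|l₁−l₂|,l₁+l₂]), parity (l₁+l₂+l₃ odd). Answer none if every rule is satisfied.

m_sum

azimuthal sum: 0 − 4 + 2 = -2  ✗
4 ≤ 4 ≤ 4 (triangle on l)
L = 0 + 4 + 4 = 8 (even)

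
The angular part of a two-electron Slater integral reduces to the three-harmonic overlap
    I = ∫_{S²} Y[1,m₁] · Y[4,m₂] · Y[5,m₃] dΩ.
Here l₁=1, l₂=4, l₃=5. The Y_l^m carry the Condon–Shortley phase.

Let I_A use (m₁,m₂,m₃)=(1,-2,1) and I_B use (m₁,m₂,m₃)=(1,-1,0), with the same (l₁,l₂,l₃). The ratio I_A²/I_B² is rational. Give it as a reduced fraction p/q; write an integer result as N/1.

Shared (l₁,l₂,l₃)=(1,4,5): N and (l;000)² cancel in I_A²/I_B².
A: Δ = 0!·2!·8!/11! = 1/495; Racah Σ t=0..0: t=0:+1/2880 = 1/2880; ⇒ 3j(1 4 5; 1 -2 1)² = 2/165, sgn +1
B: Δ = 0!·2!·8!/11! = 1/495; Racah Σ t=0..0: t=0:+1/1440 = 1/1440; ⇒ 3j(1 4 5; 1 -1 0)² = 2/99, sgn -1
I_A²/I_B² = (2/165)/(2/99) = 3/5

3/5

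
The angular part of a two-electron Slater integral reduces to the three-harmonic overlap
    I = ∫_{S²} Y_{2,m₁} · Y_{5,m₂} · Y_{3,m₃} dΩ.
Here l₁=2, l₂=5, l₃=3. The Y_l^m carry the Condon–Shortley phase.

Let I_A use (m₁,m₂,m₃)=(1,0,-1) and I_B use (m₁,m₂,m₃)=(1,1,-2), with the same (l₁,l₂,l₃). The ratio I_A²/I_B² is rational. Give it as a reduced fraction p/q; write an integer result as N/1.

Same 2,5,3: normalisation and zero-m 3j drop out of the ratio.
A: Δ: 4! 0! 6! / 11! → 1/2310; sum: t=1:−1/288 = -1/288; 3j²(2 5 3; 1 0 -1) = Δ·Π!·Σ² = 5/231  (sign -1)
B: Δ: 4! 0! 6! / 11! → 1/2310; sum: t=1:−1/720 = -1/720; 3j²(2 5 3; 1 1 -2) = Δ·Π!·Σ² = 4/385  (sign +1)
I_A²/I_B² = (5/231)/(4/385) = 25/12

25/12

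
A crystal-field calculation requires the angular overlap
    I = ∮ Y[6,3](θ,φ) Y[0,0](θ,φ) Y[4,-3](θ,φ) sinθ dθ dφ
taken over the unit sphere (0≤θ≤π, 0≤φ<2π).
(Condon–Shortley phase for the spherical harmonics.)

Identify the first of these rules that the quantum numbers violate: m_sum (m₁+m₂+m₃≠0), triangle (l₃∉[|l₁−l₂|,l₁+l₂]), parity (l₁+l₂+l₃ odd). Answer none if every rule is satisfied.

triangle

m₁+m₂+m₃ = 3 + 0 − 3 = 0  ✓
triangle: |6−0|=6 ≤ l₃=4 ≤ 6+0=6  ✗
parity: l₁+l₂+l₃ = 10 is even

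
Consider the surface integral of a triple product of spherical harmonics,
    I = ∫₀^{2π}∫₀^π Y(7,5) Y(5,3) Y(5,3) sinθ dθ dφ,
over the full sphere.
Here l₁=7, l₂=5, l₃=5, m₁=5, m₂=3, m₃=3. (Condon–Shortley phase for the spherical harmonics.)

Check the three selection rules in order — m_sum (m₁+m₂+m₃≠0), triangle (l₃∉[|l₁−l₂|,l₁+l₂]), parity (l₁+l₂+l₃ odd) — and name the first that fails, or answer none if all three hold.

m₁+m₂+m₃ = 5 + 3 + 3 = 11  ✗
triangle: |7−5|=2 ≤ l₃=5 ≤ 7+5=12
parity: l₁+l₂+l₃ = 17 is odd

m_sum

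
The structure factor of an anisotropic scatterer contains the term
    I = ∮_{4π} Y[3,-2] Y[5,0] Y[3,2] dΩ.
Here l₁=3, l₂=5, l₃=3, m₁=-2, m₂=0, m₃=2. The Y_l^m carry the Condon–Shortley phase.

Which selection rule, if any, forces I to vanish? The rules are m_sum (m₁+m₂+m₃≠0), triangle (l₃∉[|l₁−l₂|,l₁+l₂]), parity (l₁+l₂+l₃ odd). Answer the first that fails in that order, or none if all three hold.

Σmᵢ = 0  ✓
l₃∈[|l₁−l₂|,l₁+l₂]=[2,8], have l₃=3  ✓
Σlᵢ = 11 ⇒ odd  ✗

parity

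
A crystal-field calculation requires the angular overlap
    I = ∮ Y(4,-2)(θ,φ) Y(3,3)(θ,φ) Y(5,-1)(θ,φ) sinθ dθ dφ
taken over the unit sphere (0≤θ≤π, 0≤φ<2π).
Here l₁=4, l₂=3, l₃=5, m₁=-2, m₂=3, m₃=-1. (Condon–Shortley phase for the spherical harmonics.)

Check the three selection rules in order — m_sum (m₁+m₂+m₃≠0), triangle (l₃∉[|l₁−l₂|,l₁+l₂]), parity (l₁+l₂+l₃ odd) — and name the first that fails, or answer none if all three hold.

m₁+m₂+m₃ = -2 + 3 − 1 = 0  ✓
triangle: |4−3|=1 ≤ l₃=5 ≤ 4+3=7  ✓
parity: l₁+l₂+l₃ = 12 is even  ✓

none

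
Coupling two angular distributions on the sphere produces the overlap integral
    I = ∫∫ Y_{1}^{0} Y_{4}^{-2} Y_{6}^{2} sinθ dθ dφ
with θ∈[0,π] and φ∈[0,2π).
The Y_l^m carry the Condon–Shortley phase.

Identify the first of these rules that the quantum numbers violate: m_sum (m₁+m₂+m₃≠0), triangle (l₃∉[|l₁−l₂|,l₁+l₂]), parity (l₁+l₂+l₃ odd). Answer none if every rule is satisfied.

triangle

azimuthal sum: 0 − 2 + 2 = 0  ✓
3 ≤ 6 ≤ 5 (triangle on l)  ✗
L = 1 + 4 + 6 = 11 (odd)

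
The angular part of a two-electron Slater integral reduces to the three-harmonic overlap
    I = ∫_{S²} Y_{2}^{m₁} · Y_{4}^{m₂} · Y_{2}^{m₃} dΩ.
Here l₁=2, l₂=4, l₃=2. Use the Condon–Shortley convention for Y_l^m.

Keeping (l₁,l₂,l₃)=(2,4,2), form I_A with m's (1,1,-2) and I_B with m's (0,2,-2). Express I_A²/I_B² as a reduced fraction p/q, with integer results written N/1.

1/3

Same 2,4,2: normalisation and zero-m 3j drop out of the ratio.
A: Δ: 4! 0! 4! / 9! → 1/630; sum: t=1:−1/144 = -1/144; 3j²(2 4 2; 1 1 -2) = Δ·Π!·Σ² = 1/126  (sign -1)
B: Δ: 4! 0! 4! / 9! → 1/630; sum: t=2:+1/96 = 1/96; 3j²(2 4 2; 0 2 -2) = Δ·Π!·Σ² = 1/42  (sign +1)
I_A²/I_B² = (1/126)/(1/42) = 1/3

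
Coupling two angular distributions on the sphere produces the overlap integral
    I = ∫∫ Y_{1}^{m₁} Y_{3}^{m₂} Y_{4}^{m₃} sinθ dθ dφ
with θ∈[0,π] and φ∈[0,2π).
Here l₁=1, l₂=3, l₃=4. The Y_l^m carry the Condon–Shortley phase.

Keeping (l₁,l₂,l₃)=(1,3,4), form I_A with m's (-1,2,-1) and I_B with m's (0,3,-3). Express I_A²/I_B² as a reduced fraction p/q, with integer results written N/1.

l's match ⇒ only the (l;m) 3-j factors differ between A and B.
A: triangle coeff Δ(1,3,4) = 1/252; Σ_t [0,0]: t=0:+1/240 = 1/240; (3j)²=1/84 [(1 3 4; -1 2 -1)], sign=-1
B: triangle coeff Δ(1,3,4) = 1/252; Σ_t [0,0]: t=0:+1/720 = 1/720; (3j)²=1/36 [(1 3 4; 0 3 -3)], sign=-1
I_A²/I_B² = (1/84)/(1/36) = 3/7

3/7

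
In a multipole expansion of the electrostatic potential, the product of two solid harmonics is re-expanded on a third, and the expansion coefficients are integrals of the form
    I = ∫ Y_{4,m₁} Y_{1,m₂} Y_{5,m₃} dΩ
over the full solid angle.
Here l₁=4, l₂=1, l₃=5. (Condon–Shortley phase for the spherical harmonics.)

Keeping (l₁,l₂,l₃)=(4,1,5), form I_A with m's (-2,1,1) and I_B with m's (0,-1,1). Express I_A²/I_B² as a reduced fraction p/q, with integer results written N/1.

2/5

Same 4,1,5: normalisation and zero-m 3j drop out of the ratio.
A: Δ: 0! 8! 2! / 11! → 1/495; sum: t=0:+1/2880 = 1/2880; 3j²(4 1 5; -2 1 1) = Δ·Π!·Σ² = 2/165  (sign +1)
B: Δ: 0! 8! 2! / 11! → 1/495; sum: t=0:+1/1152 = 1/1152; 3j²(4 1 5; 0 -1 1) = Δ·Π!·Σ² = 1/33  (sign +1)
I_A²/I_B² = (2/165)/(1/33) = 2/5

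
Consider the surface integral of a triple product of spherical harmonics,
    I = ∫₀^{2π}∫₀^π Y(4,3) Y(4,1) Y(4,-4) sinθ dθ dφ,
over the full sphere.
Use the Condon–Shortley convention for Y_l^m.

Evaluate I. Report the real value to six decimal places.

Rules hold: Σm=0, L=12 even, 0≤4≤8.
N = 9·9·9 = 729
Δ = 4!·4!·4!/13! = 1/450450
Racah Σ t=0..4: t=0:+1/13824 t=1:−1/216 t=2:+1/64 t=3:−1/216 t=4:+1/13824 = 5/768
⇒ 3j(4 4 4; 0 0 0)² = 18/1001, sgn +1
Racah Σ t=1..1: t=1:−1/3456 = -1/3456
⇒ 3j(4 4 4; 3 1 -4)² = 35/1287, sgn -1
4πI² = N·(3j₀)²·(3jₘ)² = 7290/20449
I = -1·√(0.356497/4π) = -0.16843130

-0.168431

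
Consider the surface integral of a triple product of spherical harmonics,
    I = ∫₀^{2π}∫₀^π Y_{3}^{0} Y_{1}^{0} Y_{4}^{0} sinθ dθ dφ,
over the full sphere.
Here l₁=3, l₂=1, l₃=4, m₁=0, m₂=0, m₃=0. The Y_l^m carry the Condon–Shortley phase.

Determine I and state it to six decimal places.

m-sum 0 ✓  L=8 even ✓  2≤4≤4 ✓
Π(2lᵢ+1) = 7×3×9 = 189
triangle coeff Δ(3,1,4) = 1/252
Σ_t [0,0]: t=0:+1/36 = 1/36
(3j)²=4/63 [(3 1 4; 0 0 0)], sign=+1
(m-triple is (0,0,0) — same symbol as above.)
⇒ 4πI² = 16/21
I = (+1)√(16/21/(4π)) = 0.24623252

0.246233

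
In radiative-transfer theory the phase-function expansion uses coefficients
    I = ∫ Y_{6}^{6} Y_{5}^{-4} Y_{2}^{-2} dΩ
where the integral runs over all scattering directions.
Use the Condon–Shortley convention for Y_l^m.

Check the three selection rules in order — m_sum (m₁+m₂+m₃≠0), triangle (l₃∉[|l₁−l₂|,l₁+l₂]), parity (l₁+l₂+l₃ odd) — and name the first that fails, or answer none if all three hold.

m₁+m₂+m₃ = 6 − 4 − 2 = 0  ✓
triangle: |6−5|=1 ≤ l₃=2 ≤ 6+5=11  ✓
parity: l₁+l₂+l₃ = 13 is odd  ✗

parity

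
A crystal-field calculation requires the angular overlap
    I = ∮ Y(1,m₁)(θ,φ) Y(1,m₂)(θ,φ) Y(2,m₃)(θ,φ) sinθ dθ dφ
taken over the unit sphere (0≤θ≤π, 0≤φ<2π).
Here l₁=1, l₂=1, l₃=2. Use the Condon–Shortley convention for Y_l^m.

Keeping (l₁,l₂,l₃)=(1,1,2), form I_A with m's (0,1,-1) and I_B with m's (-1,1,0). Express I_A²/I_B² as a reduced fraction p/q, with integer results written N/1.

l's match ⇒ only the (l;m) 3-j factors differ between A and B.
A: triangle coeff Δ(1,1,2) = 1/30; Σ_t [0,0]: t=0:+1/2 = 1/2; (3j)²=1/10 [(1 1 2; 0 1 -1)], sign=-1
B: triangle coeff Δ(1,1,2) = 1/30; Σ_t [0,0]: t=0:+1/4 = 1/4; (3j)²=1/30 [(1 1 2; -1 1 0)], sign=+1
I_A²/I_B² = (1/10)/(1/30) = 3/1

3/1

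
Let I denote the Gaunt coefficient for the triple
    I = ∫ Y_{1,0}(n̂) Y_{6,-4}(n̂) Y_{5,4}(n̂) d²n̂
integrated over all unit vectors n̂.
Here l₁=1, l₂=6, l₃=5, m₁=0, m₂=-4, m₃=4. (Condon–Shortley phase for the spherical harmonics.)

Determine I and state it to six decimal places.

0.182727

Rules hold: Σm=0, L=12 even, 5≤5≤7.
N = 3·13·11 = 429
Δ = 2!·0!·10!/13! = 1/858
Racah Σ t=1..1: t=1:−1/14400 = -1/14400
⇒ 3j(1 6 5; 0 0 0)² = 6/143, sgn +1
Racah Σ t=1..1: t=1:−1/362880 = -1/362880
⇒ 3j(1 6 5; 0 -4 4)² = 10/429, sgn +1
4πI² = N·(3j₀)²·(3jₘ)² = 60/143
I = +1·√(0.41958/4π) = 0.18272698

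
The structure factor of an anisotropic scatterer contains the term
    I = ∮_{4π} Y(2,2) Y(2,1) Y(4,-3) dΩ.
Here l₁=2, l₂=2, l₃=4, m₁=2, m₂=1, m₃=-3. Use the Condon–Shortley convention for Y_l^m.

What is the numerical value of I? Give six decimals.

-0.238414

m-sum 0 ✓  L=8 even ✓  0≤4≤4 ✓
Π(2lᵢ+1) = 5×5×9 = 225
triangle coeff Δ(2,2,4) = 1/630
Σ_t [0,0]: t=0:+1/16 = 1/16
(3j)²=2/35 [(2 2 4; 0 0 0)], sign=+1
Σ_t [0,0]: t=0:+1/144 = 1/144
(3j)²=1/18 [(2 2 4; 2 1 -3)], sign=-1
⇒ 4πI² = 5/7
I = (-1)√(5/7/(4π)) = -0.23841361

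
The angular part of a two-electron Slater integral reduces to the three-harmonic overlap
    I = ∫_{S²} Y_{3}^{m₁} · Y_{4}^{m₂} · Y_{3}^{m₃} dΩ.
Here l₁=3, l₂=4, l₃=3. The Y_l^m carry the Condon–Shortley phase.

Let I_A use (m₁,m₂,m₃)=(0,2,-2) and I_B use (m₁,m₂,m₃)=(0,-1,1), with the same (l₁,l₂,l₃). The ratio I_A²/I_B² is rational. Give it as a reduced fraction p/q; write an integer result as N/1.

1/5

Same 3,4,3: normalisation and zero-m 3j drop out of the ratio.
A: Δ: 4! 2! 4! / 11! → 1/34650; sum: t=2:+1/96 t=3:−1/72 = -1/288; 3j²(3 4 3; 0 2 -2) = Δ·Π!·Σ² = 1/462  (sign +1)
B: Δ: 4! 2! 4! / 11! → 1/34650; sum: t=1:−1/48 t=2:+1/24 t=3:−1/288 = 5/288; 3j²(3 4 3; 0 -1 1) = Δ·Π!·Σ² = 5/462  (sign +1)
I_A²/I_B² = (1/462)/(5/462) = 1/5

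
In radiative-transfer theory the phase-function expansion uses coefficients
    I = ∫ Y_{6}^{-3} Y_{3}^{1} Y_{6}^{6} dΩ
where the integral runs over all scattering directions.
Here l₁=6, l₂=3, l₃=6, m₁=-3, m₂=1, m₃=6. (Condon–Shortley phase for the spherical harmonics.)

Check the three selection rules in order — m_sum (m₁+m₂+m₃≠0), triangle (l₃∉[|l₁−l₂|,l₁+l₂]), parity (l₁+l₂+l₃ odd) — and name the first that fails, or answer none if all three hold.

m₁+m₂+m₃ = -3 + 1 + 6 = 4  ✗
triangle: |6−3|=3 ≤ l₃=6 ≤ 6+3=9
parity: l₁+l₂+l₃ = 15 is odd

m_sum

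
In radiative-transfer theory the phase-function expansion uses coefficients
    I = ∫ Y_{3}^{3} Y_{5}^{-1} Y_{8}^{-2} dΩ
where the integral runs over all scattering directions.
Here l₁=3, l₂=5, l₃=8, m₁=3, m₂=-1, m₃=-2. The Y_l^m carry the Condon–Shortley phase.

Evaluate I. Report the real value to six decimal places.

Checks pass: Σm=0; 16 even; l₃=8∈[2,8].
(2·3+1)(2·5+1)(2·8+1) = 1309
Δ: 0! 6! 10! / 17! → 1/136136
sum: t=0:+1/518400 = 1/518400
3j²(3 5 8; 0 0 0) = Δ·Π!·Σ² = 56/2431  (sign +1)
sum: t=0:+1/12441600 = 1/12441600
3j²(3 5 8; 3 -1 -2) = Δ·Π!·Σ² = 15/9724  (sign +1)
combine: 4πI² = 1309·56/2431·15/9724 = 1470/31603
take √, sign +1: I = 0.06084005

0.060840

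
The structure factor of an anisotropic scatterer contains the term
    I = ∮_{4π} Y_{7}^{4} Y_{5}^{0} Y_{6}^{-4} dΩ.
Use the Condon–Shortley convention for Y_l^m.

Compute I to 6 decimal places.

-0.129992

Rules hold: Σm=0, L=18 even, 2≤6≤12.
N = 15·11·13 = 2145
Δ = 6!·8!·4!/19! = 1/174594420
Racah Σ t=1..5: t=1:−1/4147200 t=2:+1/207360 t=3:−1/82944 t=4:+1/207360 t=5:−1/4147200 = -1/345600
⇒ 3j(7 5 6; 0 0 0)² = 420/46189, sgn -1
Racah Σ t=1..3: t=1:−1/4147200 t=2:+1/1451520 t=3:−1/5806080 = 1/3628800
⇒ 3j(7 5 6; 4 0 -4)² = 320/29393, sgn +1
4πI² = N·(3j₀)²·(3jₘ)² = 288000/1356277
I = -1·√(0.212346/4π) = -0.12999215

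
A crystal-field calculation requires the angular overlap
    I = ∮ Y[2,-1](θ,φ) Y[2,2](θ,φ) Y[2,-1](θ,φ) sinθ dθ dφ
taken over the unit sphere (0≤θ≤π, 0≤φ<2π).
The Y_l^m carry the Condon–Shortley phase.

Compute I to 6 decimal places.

m-sum 0 ✓  L=6 even ✓  0≤2≤4 ✓
Π(2lᵢ+1) = 5×5×5 = 125
triangle coeff Δ(2,2,2) = 1/630
Σ_t [0,2]: t=0:+1/8 t=1:−1/1 t=2:+1/8 = -3/4
(3j)²=2/35 [(2 2 2; 0 0 0)], sign=-1
Σ_t [2,2]: t=2:+1/4 = 1/4
(3j)²=3/35 [(2 2 2; -1 2 -1)], sign=-1
⇒ 4πI² = 30/49
I = (+1)√(30/49/(4π)) = 0.22072812

0.220728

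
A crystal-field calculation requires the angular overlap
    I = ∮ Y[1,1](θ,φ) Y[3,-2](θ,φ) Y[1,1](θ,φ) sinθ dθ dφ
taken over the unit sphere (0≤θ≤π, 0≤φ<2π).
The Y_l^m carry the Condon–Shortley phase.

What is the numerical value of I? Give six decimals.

0.000000

l₃=1 ∉ [2,4] — triangle fails ⇒ I = 0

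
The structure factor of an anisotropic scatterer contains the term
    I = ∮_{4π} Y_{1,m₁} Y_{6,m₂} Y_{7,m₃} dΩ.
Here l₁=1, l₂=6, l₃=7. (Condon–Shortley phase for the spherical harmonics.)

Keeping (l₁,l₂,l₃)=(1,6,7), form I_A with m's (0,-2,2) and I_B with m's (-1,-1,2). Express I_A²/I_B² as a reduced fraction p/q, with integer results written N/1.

5/4

l's match ⇒ only the (l;m) 3-j factors differ between A and B.
A: triangle coeff Δ(1,6,7) = 1/1365; Σ_t [0,0]: t=0:+1/967680 = 1/967680; (3j)²=3/91 [(1 6 7; 0 -2 2)], sign=-1
B: triangle coeff Δ(1,6,7) = 1/1365; Σ_t [0,0]: t=0:+1/1209600 = 1/1209600; (3j)²=12/455 [(1 6 7; -1 -1 2)], sign=-1
I_A²/I_B² = (3/91)/(12/455) = 5/4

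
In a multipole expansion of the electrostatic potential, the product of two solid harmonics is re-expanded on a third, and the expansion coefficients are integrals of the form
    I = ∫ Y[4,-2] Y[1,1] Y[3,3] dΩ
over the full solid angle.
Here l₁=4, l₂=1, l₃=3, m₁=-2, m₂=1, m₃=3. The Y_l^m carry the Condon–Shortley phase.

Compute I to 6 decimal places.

0.000000

m-sum = -2 + 1 + 3 = 2 ≠ 0 ⇒ I = 0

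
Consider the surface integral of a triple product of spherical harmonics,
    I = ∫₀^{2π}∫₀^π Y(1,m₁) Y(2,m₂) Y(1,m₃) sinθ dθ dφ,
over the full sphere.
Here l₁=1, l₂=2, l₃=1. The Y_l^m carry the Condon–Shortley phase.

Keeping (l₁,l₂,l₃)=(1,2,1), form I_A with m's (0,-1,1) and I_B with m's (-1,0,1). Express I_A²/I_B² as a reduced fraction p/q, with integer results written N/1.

3/1

Same 1,2,1: normalisation and zero-m 3j drop out of the ratio.
A: Δ: 2! 0! 2! / 5! → 1/30; sum: t=1:−1/2 = -1/2; 3j²(1 2 1; 0 -1 1) = Δ·Π!·Σ² = 1/10  (sign -1)
B: Δ: 2! 0! 2! / 5! → 1/30; sum: t=2:+1/4 = 1/4; 3j²(1 2 1; -1 0 1) = Δ·Π!·Σ² = 1/30  (sign +1)
I_A²/I_B² = (1/10)/(1/30) = 3/1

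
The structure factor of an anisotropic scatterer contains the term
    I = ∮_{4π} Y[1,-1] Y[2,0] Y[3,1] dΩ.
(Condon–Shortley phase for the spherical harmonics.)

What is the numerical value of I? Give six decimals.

Checks pass: Σm=0; 6 even; l₃=3∈[1,3].
(2·1+1)(2·2+1)(2·3+1) = 105
Δ: 0! 2! 4! / 7! → 1/105
sum: t=0:+1/4 = 1/4
3j²(1 2 3; 0 0 0) = Δ·Π!·Σ² = 3/35  (sign -1)
sum: t=0:+1/8 = 1/8
3j²(1 2 3; -1 0 1) = Δ·Π!·Σ² = 2/35  (sign +1)
combine: 4πI² = 105·3/35·2/35 = 18/35
take √, sign -1: I = -0.20230066

-0.202301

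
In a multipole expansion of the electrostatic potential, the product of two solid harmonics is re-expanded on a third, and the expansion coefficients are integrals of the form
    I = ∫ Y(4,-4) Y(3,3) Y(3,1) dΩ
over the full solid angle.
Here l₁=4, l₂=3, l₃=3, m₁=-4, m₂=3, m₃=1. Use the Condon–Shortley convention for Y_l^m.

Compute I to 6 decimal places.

Rules hold: Σm=0, L=10 even, 1≤3≤7.
N = 9·7·7 = 441
Δ = 4!·4!·2!/11! = 1/34650
Racah Σ t=1..3: t=1:−1/72 t=2:+1/16 t=3:−1/72 = 5/144
⇒ 3j(4 3 3; 0 0 0)² = 2/77, sgn -1
Racah Σ t=4..4: t=4:+1/1152 = 1/1152
⇒ 3j(4 3 3; -4 3 1)² = 1/33, sgn +1
4πI² = N·(3j₀)²·(3jₘ)² = 42/121
I = -1·√(0.347107/4π) = -0.16619847

-0.166198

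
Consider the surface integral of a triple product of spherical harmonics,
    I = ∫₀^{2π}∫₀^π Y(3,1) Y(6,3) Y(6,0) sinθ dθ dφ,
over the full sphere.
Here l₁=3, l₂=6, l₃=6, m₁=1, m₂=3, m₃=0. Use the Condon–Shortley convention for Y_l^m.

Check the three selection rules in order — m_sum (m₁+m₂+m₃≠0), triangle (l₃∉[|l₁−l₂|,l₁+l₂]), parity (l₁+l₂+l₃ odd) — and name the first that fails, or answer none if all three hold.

m₁+m₂+m₃ = 1 + 3 + 0 = 4  ✗
triangle: |3−6|=3 ≤ l₃=6 ≤ 3+6=9
parity: l₁+l₂+l₃ = 15 is odd

m_sum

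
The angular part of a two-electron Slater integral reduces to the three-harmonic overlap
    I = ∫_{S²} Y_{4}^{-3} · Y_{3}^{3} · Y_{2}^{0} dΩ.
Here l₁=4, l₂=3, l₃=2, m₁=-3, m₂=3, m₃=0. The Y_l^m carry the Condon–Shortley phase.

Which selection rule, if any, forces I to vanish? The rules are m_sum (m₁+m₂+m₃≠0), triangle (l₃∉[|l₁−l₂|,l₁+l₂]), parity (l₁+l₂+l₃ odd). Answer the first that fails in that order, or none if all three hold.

m₁+m₂+m₃ = -3 + 3 + 0 = 0  ✓
triangle: |4−3|=1 ≤ l₃=2 ≤ 4+3=7  ✓
parity: l₁+l₂+l₃ = 9 is odd  ✗

parity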